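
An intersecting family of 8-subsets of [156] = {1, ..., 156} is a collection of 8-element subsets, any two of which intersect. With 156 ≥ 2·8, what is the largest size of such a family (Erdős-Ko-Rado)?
max |F| = C(155, 7) = 371716103550

Erdős-Ko-Rado (1961): when n ≥ 2k, max |F| = C(n−1, k−1). The bound is attained by the star {A : i ∈ A} for any fixed i ∈ [n]. Here C(156−1, 8−1) = C(155, 7) = 371716103550.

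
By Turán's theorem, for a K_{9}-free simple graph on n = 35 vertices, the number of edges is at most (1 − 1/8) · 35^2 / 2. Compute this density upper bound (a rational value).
Turán density bound = (7/8) · 35^2/2 = 8575/16 ≈ 535.9375

Turán's theorem: ex(n, K_{r+1}) is achieved by the complete r-partite Turán graph T(n, r) with parts as balanced as possible, and is at most (1 − 1/r) · n^2/2. For r = 8, n = 35: the density bound is (7/8) · 1225/2 = 8575/16 ≈ 535.9375. The integer-valued extremum is e(T(35, 8)) = 535, which is strictly less than the density bound 8575/16 since 8 ∤ 35 (the parts of T(35, 8) cannot all be equal).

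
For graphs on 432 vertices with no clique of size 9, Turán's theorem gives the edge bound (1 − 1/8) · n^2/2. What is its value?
Turán density bound = (7/8) · 432^2/2 = 81648

Turán's theorem: ex(n, K_{r+1}) is achieved by the complete r-partite Turán graph T(n, r) with parts as balanced as possible, and is at most (1 − 1/r) · n^2/2. For r = 8, n = 432: the density bound is (7/8) · 186624/2 = 81648. Since 8 ∣ 432, the Turán graph T(432, 8) has parts of equal size 54, and its edge count e(T(432, 8)) = 81648 attains the density bound exactly.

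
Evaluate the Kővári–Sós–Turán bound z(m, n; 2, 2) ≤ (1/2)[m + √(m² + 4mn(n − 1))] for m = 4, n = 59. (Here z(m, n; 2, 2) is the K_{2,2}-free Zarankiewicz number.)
z(4, 59; 2, 2) ≤ (1/2)[4 + √(4² + 4·4·59·58)] = (1/2)[4 + √54768] = 119.0128

Kővári–Sós–Turán: let r_1, ..., r_4 be the row sums and z = Σ r_i the total number of 1s. Each pair of columns can share at most one row with both entries 1 (else a 2×2 all-ones block appears), so Σ_i C(r_i, 2) ≤ C(59, 2) = 1711. By convexity Σ_i C(r_i, 2) ≥ 4·C(z/4, 2) = z(z − 4)/(2·4), giving z² − 4z − 4·59·58 ≤ 0 and hence z ≤ (1/2)[4 + √(16 + 4·13688)] = (1/2)[4 + √54768] ≈ (1/2)(4 + 234.0256) = 119.0128.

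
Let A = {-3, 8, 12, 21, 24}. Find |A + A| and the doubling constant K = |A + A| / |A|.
K = |A + A| / |A| = 15/5 = 3

Enumerate A + A = {a + b : a, b ∈ A}. With |A| = 5, there are |A|^2 = 25 ordered sum pairs; collecting distinct values, A + A = {-6, 5, 9, 16, 18, 20, 21, 24, 29, 32, 33, 36, 42, 45, 48}, so |A + A| = 15. Thus K = 15/5 = 3. For comparison, the minimum possible |A + A| over all 5-element sets is 2·5 − 1 = 9 (so min K = 9/5), attained only by arithmetic progressions.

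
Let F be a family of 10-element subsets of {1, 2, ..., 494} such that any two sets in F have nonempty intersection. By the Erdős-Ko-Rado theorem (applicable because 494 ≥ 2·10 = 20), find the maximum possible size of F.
max |F| = C(493, 9) = 4405165319758257495

Erdős-Ko-Rado (1961): when n ≥ 2k, max |F| = C(n−1, k−1). The bound is attained by the star {A : i ∈ A} for any fixed i ∈ [n]. Here C(494−1, 10−1) = C(493, 9) = 4405165319758257495.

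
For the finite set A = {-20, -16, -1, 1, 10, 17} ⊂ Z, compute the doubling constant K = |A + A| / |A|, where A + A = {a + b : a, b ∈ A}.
K = |A + A| / |A| = 21/6 = 7/2

Enumerate A + A = {a + b : a, b ∈ A}. With |A| = 6, there are |A|^2 = 36 ordered sum pairs; collecting distinct values, A + A = {-40, -36, -32, -21, -19, -17, -15, -10, -6, -3, -2, 0, 1, 2, 9, 11, 16, 18, 20, 27, 34}, so |A + A| = 21. Thus K = 21/6 = 7/2. For comparison, the minimum possible |A + A| over all 6-element sets is 2·6 − 1 = 11 (so min K = 11/6), attained only by arithmetic progressions.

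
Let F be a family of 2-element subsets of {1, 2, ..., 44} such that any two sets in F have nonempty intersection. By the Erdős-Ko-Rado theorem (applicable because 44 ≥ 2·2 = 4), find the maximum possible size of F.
max |F| = C(43, 1) = 43

Erdős-Ko-Rado (1961): when n ≥ 2k, max |F| = C(n−1, k−1). The bound is attained by the star {A : i ∈ A} for any fixed i ∈ [n]. Here C(44−1, 2−1) = C(43, 1) = 43.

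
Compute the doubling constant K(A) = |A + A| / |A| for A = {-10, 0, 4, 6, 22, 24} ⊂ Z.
K = |A + A| / |A| = 19/6

Enumerate A + A = {a + b : a, b ∈ A}. With |A| = 6, there are |A|^2 = 36 ordered sum pairs; collecting distinct values, A + A = {-20, -10, -6, -4, 0, 4, 6, 8, 10, 12, 14, 22, 24, 26, 28, 30, 44, 46, 48}, so |A + A| = 19. Thus K = 19/6. For comparison, the minimum possible |A + A| over all 6-element sets is 2·6 − 1 = 11 (so min K = 11/6), attained only by arithmetic progressions.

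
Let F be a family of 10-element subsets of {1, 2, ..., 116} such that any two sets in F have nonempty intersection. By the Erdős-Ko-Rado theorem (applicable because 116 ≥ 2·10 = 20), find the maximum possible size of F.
max |F| = C(115, 9) = 7032112662630

Erdős-Ko-Rado (1961): when n ≥ 2k, max |F| = C(n−1, k−1). The bound is attained by the star {A : i ∈ A} for any fixed i ∈ [n]. Here C(116−1, 10−1) = C(115, 9) = 7032112662630.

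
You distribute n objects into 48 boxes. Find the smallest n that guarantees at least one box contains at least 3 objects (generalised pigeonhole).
n = (3 − 1)·48 + 1 = 97

By the generalised pigeonhole principle, to guarantee some box contains ≥ r objects we need more than (r − 1) · k objects total. Threshold: n = (r − 1) · k + 1. With r = 3 and k = 48: n = 2 · 48 + 1 = 96 + 1 = 97. For n = 96 = 2 · 48, we can put exactly 2 objects in every box, avoiding 3 in any single one — so 97 is tight.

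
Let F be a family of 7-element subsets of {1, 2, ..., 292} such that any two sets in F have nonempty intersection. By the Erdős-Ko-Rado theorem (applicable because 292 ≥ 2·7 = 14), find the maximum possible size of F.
max |F| = C(291, 6) = 800749637688

Erdős-Ko-Rado (1961): when n ≥ 2k, max |F| = C(n−1, k−1). The bound is attained by the star {A : i ∈ A} for any fixed i ∈ [n]. Here C(292−1, 7−1) = C(291, 6) = 800749637688.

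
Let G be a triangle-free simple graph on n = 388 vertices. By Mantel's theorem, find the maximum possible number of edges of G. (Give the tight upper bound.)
ex(388, K_3) = ⌊388^2/4⌋ = 37636

Mantel (1907): a triangle-free graph on n vertices has at most ⌊n^2/4⌋ edges, with equality for the complete bipartite graph K_{⌊n/2⌋, ⌈n/2⌉}. For n = 388: ⌊388^2/4⌋ = ⌊150544/4⌋ = 37636. The extremal graph is K_{194, 194}, which has 194·194 = 37636 edges.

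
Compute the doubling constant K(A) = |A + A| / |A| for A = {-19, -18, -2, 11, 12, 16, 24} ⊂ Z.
K = |A + A| / |A| = 26/7

Enumerate A + A = {a + b : a, b ∈ A}. With |A| = 7, there are |A|^2 = 49 ordered sum pairs; collecting distinct values, A + A = {-38, -37, -36, -21, -20, -8, -7, -6, -4, -3, -2, 5, 6, 9, 10, 14, 22, 23, 24, 27, 28, 32, 35, 36, 40, 48}, so |A + A| = 26. Thus K = 26/7. For comparison, the minimum possible |A + A| over all 7-element sets is 2·7 − 1 = 13 (so min K = 13/7), attained only by arithmetic progressions.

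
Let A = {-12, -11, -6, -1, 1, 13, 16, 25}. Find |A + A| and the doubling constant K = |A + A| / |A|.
K = |A + A| / |A| = 32/8 = 4

Enumerate A + A = {a + b : a, b ∈ A}. With |A| = 8, there are |A|^2 = 64 ordered sum pairs; collecting distinct values, A + A = {-24, -23, -22, -18, -17, -13, -12, -11, -10, -7, -5, -2, 0, 1, 2, 4, 5, 7, 10, 12, 13, 14, 15, 17, 19, 24, 26, 29, 32, 38, 41, 50}, so |A + A| = 32. Thus K = 32/8 = 4. For comparison, the minimum possible |A + A| over all 8-element sets is 2·8 − 1 = 15 (so min K = 15/8), attained only by arithmetic progressions.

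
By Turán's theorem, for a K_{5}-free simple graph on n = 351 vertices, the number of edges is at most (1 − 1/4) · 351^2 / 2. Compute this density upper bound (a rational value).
Turán density bound = (3/4) · 351^2/2 = 369603/8 ≈ 46200.375

Turán's theorem: ex(n, K_{r+1}) is achieved by the complete r-partite Turán graph T(n, r) with parts as balanced as possible, and is at most (1 − 1/r) · n^2/2. For r = 4, n = 351: the density bound is (3/4) · 123201/2 = 369603/8 ≈ 46200.375. The integer-valued extremum is e(T(351, 4)) = 46200, which is strictly less than the density bound 369603/8 since 4 ∤ 351 (the parts of T(351, 4) cannot all be equal).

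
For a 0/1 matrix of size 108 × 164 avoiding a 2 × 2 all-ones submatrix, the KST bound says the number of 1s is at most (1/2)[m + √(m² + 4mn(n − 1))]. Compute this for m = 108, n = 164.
z(108, 164; 2, 2) ≤ (1/2)[108 + √(108² + 4·108·164·163)] = (1/2)[108 + √11559888] = 1753.9918

Kővári–Sós–Turán: let r_1, ..., r_108 be the row sums and z = Σ r_i the total number of 1s. Each pair of columns can share at most one row with both entries 1 (else a 2×2 all-ones block appears), so Σ_i C(r_i, 2) ≤ C(164, 2) = 13366. By convexity Σ_i C(r_i, 2) ≥ 108·C(z/108, 2) = z(z − 108)/(2·108), giving z² − 108z − 108·164·163 ≤ 0 and hence z ≤ (1/2)[108 + √(11664 + 4·2887056)] = (1/2)[108 + √11559888] ≈ (1/2)(108 + 3399.9835) = 1753.9918.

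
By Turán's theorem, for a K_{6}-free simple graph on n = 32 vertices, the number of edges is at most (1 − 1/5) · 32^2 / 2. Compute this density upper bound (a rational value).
Turán density bound = (4/5) · 32^2/2 = 2048/5 ≈ 409.6

Turán's theorem: ex(n, K_{r+1}) is achieved by the complete r-partite Turán graph T(n, r) with parts as balanced as possible, and is at most (1 − 1/r) · n^2/2. For r = 5, n = 32: the density bound is (4/5) · 1024/2 = 2048/5 ≈ 409.6. The integer-valued extremum is e(T(32, 5)) = 409, which is strictly less than the density bound 2048/5 since 5 ∤ 32 (the parts of T(32, 5) cannot all be equal).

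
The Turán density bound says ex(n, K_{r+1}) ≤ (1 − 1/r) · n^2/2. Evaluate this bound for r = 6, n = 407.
Turán density bound = (5/6) · 407^2/2 = 828245/12 ≈ 69020.4167

Turán's theorem: ex(n, K_{r+1}) is achieved by the complete r-partite Turán graph T(n, r) with parts as balanced as possible, and is at most (1 − 1/r) · n^2/2. For r = 6, n = 407: the density bound is (5/6) · 165649/2 = 828245/12 ≈ 69020.4167. The integer-valued extremum is e(T(407, 6)) = 69020, which is strictly less than the density bound 828245/12 since 6 ∤ 407 (the parts of T(407, 6) cannot all be equal).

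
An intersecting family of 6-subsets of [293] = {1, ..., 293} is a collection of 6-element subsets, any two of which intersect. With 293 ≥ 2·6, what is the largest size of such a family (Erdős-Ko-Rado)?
max |F| = C(292, 5) = 17091607968

The Erdős-Ko-Rado theorem states: for n ≥ 2k, an intersecting family of k-subsets of an n-element set has size at most C(n − 1, k − 1), with equality for 'star' families {A ⊆ [n] : |A| = k, i ∈ A} (fix an element i). For n = 293, k = 6: C(292, 5) = 17091607968.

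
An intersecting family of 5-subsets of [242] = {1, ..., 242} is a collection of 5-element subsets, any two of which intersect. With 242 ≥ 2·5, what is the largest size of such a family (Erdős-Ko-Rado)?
max |F| = C(241, 4) = 137085620

Erdős-Ko-Rado (1961): when n ≥ 2k, max |F| = C(n−1, k−1). The bound is attained by the star {A : i ∈ A} for any fixed i ∈ [n]. Here C(242−1, 5−1) = C(241, 4) = 137085620.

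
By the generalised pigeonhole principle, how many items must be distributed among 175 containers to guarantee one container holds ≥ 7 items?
n = (7 − 1)·175 + 1 = 1051

By the generalised pigeonhole principle, to guarantee some box contains ≥ r objects we need more than (r − 1) · k objects total. Threshold: n = (r − 1) · k + 1. With r = 7 and k = 175: n = 6 · 175 + 1 = 1050 + 1 = 1051. For n = 1050 = 6 · 175, we can put exactly 6 objects in every box, avoiding 7 in any single one — so 1051 is tight.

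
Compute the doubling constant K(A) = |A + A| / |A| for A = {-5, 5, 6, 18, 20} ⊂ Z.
K = |A + A| / |A| = 15/5 = 3

Enumerate A + A = {a + b : a, b ∈ A}. With |A| = 5, there are |A|^2 = 25 ordered sum pairs; collecting distinct values, A + A = {-10, 0, 1, 10, 11, 12, 13, 15, 23, 24, 25, 26, 36, 38, 40}, so |A + A| = 15. Thus K = 15/5 = 3. For comparison, the minimum possible |A + A| over all 5-element sets is 2·5 − 1 = 9 (so min K = 9/5), attained only by arithmetic progressions.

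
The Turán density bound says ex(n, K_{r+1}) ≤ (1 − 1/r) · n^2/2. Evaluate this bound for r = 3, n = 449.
Turán density bound = (2/3) · 449^2/2 = 201601/3 ≈ 67200.3333

Turán's theorem: ex(n, K_{r+1}) is achieved by the complete r-partite Turán graph T(n, r) with parts as balanced as possible, and is at most (1 − 1/r) · n^2/2. For r = 3, n = 449: the density bound is (2/3) · 201601/2 = 201601/3 ≈ 67200.3333. The integer-valued extremum is e(T(449, 3)) = 67200, which is strictly less than the density bound 201601/3 since 3 ∤ 449 (the parts of T(449, 3) cannot all be equal).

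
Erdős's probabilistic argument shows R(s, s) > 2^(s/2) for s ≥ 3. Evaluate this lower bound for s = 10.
2^(10/2) = 32; so R(10, 10) > 32

Colour each edge of K_n uniformly at random with red/blue. The expected number of monochromatic K_10 is C(n, 10) · 2 · 2^(−C(10,2)). If C(n, 10) · 2^(1 − C(10,2)) < 1, then with positive probability no monochromatic K_10 exists, so R(10, 10) > n. The standard estimate C(n, 10) ≤ n^10/10! shows this inequality holds whenever n ≤ 2^(10/2) (since 10! · 2^(C(10,2) − 1) > 2^(10^2/2) ≥ n^10). Hence R(10, 10) > 2^(10/2) = 32.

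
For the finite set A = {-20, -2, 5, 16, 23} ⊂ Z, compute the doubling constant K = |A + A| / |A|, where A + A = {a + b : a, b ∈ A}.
K = |A + A| / |A| = 12/5

Enumerate A + A = {a + b : a, b ∈ A}. With |A| = 5, there are |A|^2 = 25 ordered sum pairs; collecting distinct values, A + A = {-40, -22, -15, -4, 3, 10, 14, 21, 28, 32, 39, 46}, so |A + A| = 12. Thus K = 12/5. For comparison, the minimum possible |A + A| over all 5-element sets is 2·5 − 1 = 9 (so min K = 9/5), attained only by arithmetic progressions.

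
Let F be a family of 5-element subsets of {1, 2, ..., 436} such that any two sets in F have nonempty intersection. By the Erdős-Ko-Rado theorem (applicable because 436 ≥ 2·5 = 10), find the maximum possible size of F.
max |F| = C(435, 4) = 1471429260

Erdős-Ko-Rado (1961): when n ≥ 2k, max |F| = C(n−1, k−1). The bound is attained by the star {A : i ∈ A} for any fixed i ∈ [n]. Here C(436−1, 5−1) = C(435, 4) = 1471429260.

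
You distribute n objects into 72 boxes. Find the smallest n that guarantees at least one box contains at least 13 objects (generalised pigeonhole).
n = (13 − 1)·72 + 1 = 865

By the generalised pigeonhole principle, to guarantee some box contains ≥ r objects we need more than (r − 1) · k objects total. Threshold: n = (r − 1) · k + 1. With r = 13 and k = 72: n = 12 · 72 + 1 = 864 + 1 = 865. For n = 864 = 12 · 72, we can put exactly 12 objects in every box, avoiding 13 in any single one — so 865 is tight.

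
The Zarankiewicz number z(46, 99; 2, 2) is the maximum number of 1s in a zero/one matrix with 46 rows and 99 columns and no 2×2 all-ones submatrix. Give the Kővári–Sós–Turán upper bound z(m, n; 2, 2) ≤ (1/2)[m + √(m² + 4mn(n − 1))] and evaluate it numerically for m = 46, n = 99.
z(46, 99; 2, 2) ≤ (1/2)[46 + √(46² + 4·46·99·98)] = (1/2)[46 + √1787284] = 691.4467

Kővári–Sós–Turán: let r_1, ..., r_46 be the row sums and z = Σ r_i the total number of 1s. Each pair of columns can share at most one row with both entries 1 (else a 2×2 all-ones block appears), so Σ_i C(r_i, 2) ≤ C(99, 2) = 4851. By convexity Σ_i C(r_i, 2) ≥ 46·C(z/46, 2) = z(z − 46)/(2·46), giving z² − 46z − 46·99·98 ≤ 0 and hence z ≤ (1/2)[46 + √(2116 + 4·446292)] = (1/2)[46 + √1787284] ≈ (1/2)(46 + 1336.8934) = 691.4467.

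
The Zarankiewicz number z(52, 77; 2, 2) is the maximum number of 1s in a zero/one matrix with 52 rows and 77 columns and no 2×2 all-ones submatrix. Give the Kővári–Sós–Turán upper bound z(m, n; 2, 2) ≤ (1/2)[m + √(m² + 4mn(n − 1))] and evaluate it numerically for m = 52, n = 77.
z(52, 77; 2, 2) ≤ (1/2)[52 + √(52² + 4·52·77·76)] = (1/2)[52 + √1219920] = 578.2499

Kővári–Sós–Turán: let r_1, ..., r_52 be the row sums and z = Σ r_i the total number of 1s. Each pair of columns can share at most one row with both entries 1 (else a 2×2 all-ones block appears), so Σ_i C(r_i, 2) ≤ C(77, 2) = 2926. By convexity Σ_i C(r_i, 2) ≥ 52·C(z/52, 2) = z(z − 52)/(2·52), giving z² − 52z − 52·77·76 ≤ 0 and hence z ≤ (1/2)[52 + √(2704 + 4·304304)] = (1/2)[52 + √1219920] ≈ (1/2)(52 + 1104.4999) = 578.2499.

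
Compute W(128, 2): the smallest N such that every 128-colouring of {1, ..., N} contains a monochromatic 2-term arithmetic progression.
W(128, 2) = 128 + 1 = 129

A 2-term AP is any pair of integers, so a monochromatic 2-AP exists iff some colour is used at least twice. With 128 colours, the colouring i ↦ i on {1, ..., 128} uses each colour once, avoiding any monochromatic pair, so W(128, 2) > 128. For {1, ..., 129}, pigeonhole forces two integers of the same colour, which form a monochromatic 2-AP. Hence W(128, 2) = 129.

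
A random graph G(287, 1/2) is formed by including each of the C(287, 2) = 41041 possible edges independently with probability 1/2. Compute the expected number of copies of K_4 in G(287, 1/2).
E[# K_4] = C(287, 4) · (1/2)^C(4, 2) = 276821545 / 2^6 = 4325336.640625

For each 4-subset S of vertices (there are C(287, 4) = 276821545 such S), let X_S = 1 if S induces a K_4 (all C(4, 2) = 6 edges present). Then P(X_S = 1) = (1/2)^6 = 1/64. By linearity of expectation, E[# K_4] = C(287, 4) · (1/2)^6 = 276821545 / 64 = 4325336.640625.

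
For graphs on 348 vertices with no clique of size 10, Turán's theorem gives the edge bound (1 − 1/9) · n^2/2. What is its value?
Turán density bound = (8/9) · 348^2/2 = 53824

Turán's theorem: ex(n, K_{r+1}) is achieved by the complete r-partite Turán graph T(n, r) with parts as balanced as possible, and is at most (1 − 1/r) · n^2/2. For r = 9, n = 348: the density bound is (8/9) · 121104/2 = 53824. The integer-valued extremum is e(T(348, 9)) = 53823, which is strictly less than the density bound 53824 since 9 ∤ 348 (the parts of T(348, 9) cannot all be equal).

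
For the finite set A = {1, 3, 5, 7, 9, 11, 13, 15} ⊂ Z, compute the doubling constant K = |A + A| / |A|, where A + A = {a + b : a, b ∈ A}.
K = |A + A| / |A| = 15/8

Enumerate A + A = {a + b : a, b ∈ A}. With |A| = 8, there are |A|^2 = 64 ordered sum pairs; collecting distinct values, A + A = {2, 4, 6, 8, 10, 12, 14, 16, 18, 20, 22, 24, 26, 28, 30}, so |A + A| = 15. Thus K = 15/8. Here |A + A| = 2|A| − 1 = 15, the minimum possible — so K = 15/8 is minimal, which holds iff A is an arithmetic progression.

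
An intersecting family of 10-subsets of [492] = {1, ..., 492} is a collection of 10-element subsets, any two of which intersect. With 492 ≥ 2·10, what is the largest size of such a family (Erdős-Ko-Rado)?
max |F| = C(491, 9) = 4245635264147361315

Erdős-Ko-Rado (1961): when n ≥ 2k, max |F| = C(n−1, k−1). The bound is attained by the star {A : i ∈ A} for any fixed i ∈ [n]. Here C(492−1, 10−1) = C(491, 9) = 4245635264147361315.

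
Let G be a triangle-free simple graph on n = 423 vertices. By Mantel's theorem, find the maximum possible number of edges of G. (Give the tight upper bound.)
ex(423, K_3) = ⌊423^2/4⌋ = 44732

Mantel (1907): a triangle-free graph on n vertices has at most ⌊n^2/4⌋ edges, with equality for the complete bipartite graph K_{⌊n/2⌋, ⌈n/2⌉}. For n = 423: ⌊423^2/4⌋ = ⌊178929/4⌋ = 44732. The extremal graph is K_{211, 212}, which has 211·212 = 44732 edges.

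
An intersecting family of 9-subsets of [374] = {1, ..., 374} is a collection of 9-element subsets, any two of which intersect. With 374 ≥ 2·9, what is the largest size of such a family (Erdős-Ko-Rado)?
max |F| = C(373, 8) = 8616446909018334

Erdős-Ko-Rado (1961): when n ≥ 2k, max |F| = C(n−1, k−1). The bound is attained by the star {A : i ∈ A} for any fixed i ∈ [n]. Here C(374−1, 9−1) = C(373, 8) = 8616446909018334.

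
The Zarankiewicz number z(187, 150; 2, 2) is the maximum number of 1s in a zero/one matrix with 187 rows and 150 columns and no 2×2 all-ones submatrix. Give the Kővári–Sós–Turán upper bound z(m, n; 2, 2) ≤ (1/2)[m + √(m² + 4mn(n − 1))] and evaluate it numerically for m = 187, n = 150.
z(187, 150; 2, 2) ≤ (1/2)[187 + √(187² + 4·187·150·149)] = (1/2)[187 + √16752769] = 2140.0073

Kővári–Sós–Turán: let r_1, ..., r_187 be the row sums and z = Σ r_i the total number of 1s. Each pair of columns can share at most one row with both entries 1 (else a 2×2 all-ones block appears), so Σ_i C(r_i, 2) ≤ C(150, 2) = 11175. By convexity Σ_i C(r_i, 2) ≥ 187·C(z/187, 2) = z(z − 187)/(2·187), giving z² − 187z − 187·150·149 ≤ 0 and hence z ≤ (1/2)[187 + √(34969 + 4·4179450)] = (1/2)[187 + √16752769] ≈ (1/2)(187 + 4093.0147) = 2140.0073.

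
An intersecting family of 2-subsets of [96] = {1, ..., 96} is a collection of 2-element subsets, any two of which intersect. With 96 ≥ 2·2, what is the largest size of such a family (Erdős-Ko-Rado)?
max |F| = C(95, 1) = 95

Erdős-Ko-Rado (1961): when n ≥ 2k, max |F| = C(n−1, k−1). The bound is attained by the star {A : i ∈ A} for any fixed i ∈ [n]. Here C(96−1, 2−1) = C(95, 1) = 95.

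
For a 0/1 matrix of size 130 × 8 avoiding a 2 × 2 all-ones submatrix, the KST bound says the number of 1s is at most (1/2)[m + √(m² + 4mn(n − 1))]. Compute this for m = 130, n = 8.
z(130, 8; 2, 2) ≤ (1/2)[130 + √(130² + 4·130·8·7)] = (1/2)[130 + √46020] = 172.2614

Kővári–Sós–Turán: let r_1, ..., r_130 be the row sums and z = Σ r_i the total number of 1s. Each pair of columns can share at most one row with both entries 1 (else a 2×2 all-ones block appears), so Σ_i C(r_i, 2) ≤ C(8, 2) = 28. By convexity Σ_i C(r_i, 2) ≥ 130·C(z/130, 2) = z(z − 130)/(2·130), giving z² − 130z − 130·8·7 ≤ 0 and hence z ≤ (1/2)[130 + √(16900 + 4·7280)] = (1/2)[130 + √46020] ≈ (1/2)(130 + 214.5227) = 172.2614.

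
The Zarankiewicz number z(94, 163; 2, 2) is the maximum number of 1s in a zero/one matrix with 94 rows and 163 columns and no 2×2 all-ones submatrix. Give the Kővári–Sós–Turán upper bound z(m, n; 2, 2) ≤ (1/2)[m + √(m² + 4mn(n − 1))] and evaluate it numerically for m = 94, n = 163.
z(94, 163; 2, 2) ≤ (1/2)[94 + √(94² + 4·94·163·162)] = (1/2)[94 + √9937492] = 1623.1894

Kővári–Sós–Turán: let r_1, ..., r_94 be the row sums and z = Σ r_i the total number of 1s. Each pair of columns can share at most one row with both entries 1 (else a 2×2 all-ones block appears), so Σ_i C(r_i, 2) ≤ C(163, 2) = 13203. By convexity Σ_i C(r_i, 2) ≥ 94·C(z/94, 2) = z(z − 94)/(2·94), giving z² − 94z − 94·163·162 ≤ 0 and hence z ≤ (1/2)[94 + √(8836 + 4·2482164)] = (1/2)[94 + √9937492] ≈ (1/2)(94 + 3152.3788) = 1623.1894.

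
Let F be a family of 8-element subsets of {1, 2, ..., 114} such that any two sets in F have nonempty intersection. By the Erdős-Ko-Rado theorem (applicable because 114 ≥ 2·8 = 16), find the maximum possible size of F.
max |F| = C(113, 7) = 38620298376

The Erdős-Ko-Rado theorem states: for n ≥ 2k, an intersecting family of k-subsets of an n-element set has size at most C(n − 1, k − 1), with equality for 'star' families {A ⊆ [n] : |A| = k, i ∈ A} (fix an element i). For n = 114, k = 8: C(113, 7) = 38620298376.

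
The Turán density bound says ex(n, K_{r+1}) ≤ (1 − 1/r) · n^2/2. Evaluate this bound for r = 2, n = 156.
Turán density bound = (1/2) · 156^2/2 = 6084

Turán's theorem: ex(n, K_{r+1}) is achieved by the complete r-partite Turán graph T(n, r) with parts as balanced as possible, and is at most (1 − 1/r) · n^2/2. For r = 2, n = 156: the density bound is (1/2) · 24336/2 = 6084. Since 2 ∣ 156, the Turán graph T(156, 2) has parts of equal size 78, and its edge count e(T(156, 2)) = 6084 attains the density bound exactly.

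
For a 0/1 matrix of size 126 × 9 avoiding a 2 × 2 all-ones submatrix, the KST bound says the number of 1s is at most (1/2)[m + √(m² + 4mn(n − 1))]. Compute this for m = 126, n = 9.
z(126, 9; 2, 2) ≤ (1/2)[126 + √(126² + 4·126·9·8)] = (1/2)[126 + √52164] = 177.1972

Kővári–Sós–Turán: let r_1, ..., r_126 be the row sums and z = Σ r_i the total number of 1s. Each pair of columns can share at most one row with both entries 1 (else a 2×2 all-ones block appears), so Σ_i C(r_i, 2) ≤ C(9, 2) = 36. By convexity Σ_i C(r_i, 2) ≥ 126·C(z/126, 2) = z(z − 126)/(2·126), giving z² − 126z − 126·9·8 ≤ 0 and hence z ≤ (1/2)[126 + √(15876 + 4·9072)] = (1/2)[126 + √52164] ≈ (1/2)(126 + 228.3944) = 177.1972.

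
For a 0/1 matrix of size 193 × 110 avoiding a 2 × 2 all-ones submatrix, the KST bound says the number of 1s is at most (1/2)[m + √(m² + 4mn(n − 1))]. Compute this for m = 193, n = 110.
z(193, 110; 2, 2) ≤ (1/2)[193 + √(193² + 4·193·110·109)] = (1/2)[193 + √9293529] = 1620.7645

Kővári–Sós–Turán: let r_1, ..., r_193 be the row sums and z = Σ r_i the total number of 1s. Each pair of columns can share at most one row with both entries 1 (else a 2×2 all-ones block appears), so Σ_i C(r_i, 2) ≤ C(110, 2) = 5995. By convexity Σ_i C(r_i, 2) ≥ 193·C(z/193, 2) = z(z − 193)/(2·193), giving z² − 193z − 193·110·109 ≤ 0 and hence z ≤ (1/2)[193 + √(37249 + 4·2314070)] = (1/2)[193 + √9293529] ≈ (1/2)(193 + 3048.529) = 1620.7645.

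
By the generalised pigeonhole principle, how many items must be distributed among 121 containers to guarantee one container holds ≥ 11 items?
n = (11 − 1)·121 + 1 = 1211

By the generalised pigeonhole principle, to guarantee some box contains ≥ r objects we need more than (r − 1) · k objects total. Threshold: n = (r − 1) · k + 1. With r = 11 and k = 121: n = 10 · 121 + 1 = 1210 + 1 = 1211. For n = 1210 = 10 · 121, we can put exactly 10 objects in every box, avoiding 11 in any single one — so 1211 is tight.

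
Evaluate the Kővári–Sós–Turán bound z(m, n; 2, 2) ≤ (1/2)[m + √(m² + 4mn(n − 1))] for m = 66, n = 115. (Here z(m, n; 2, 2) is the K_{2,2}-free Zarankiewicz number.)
z(66, 115; 2, 2) ≤ (1/2)[66 + √(66² + 4·66·115·114)] = (1/2)[66 + √3465396] = 963.7787

Kővári–Sós–Turán: let r_1, ..., r_66 be the row sums and z = Σ r_i the total number of 1s. Each pair of columns can share at most one row with both entries 1 (else a 2×2 all-ones block appears), so Σ_i C(r_i, 2) ≤ C(115, 2) = 6555. By convexity Σ_i C(r_i, 2) ≥ 66·C(z/66, 2) = z(z − 66)/(2·66), giving z² − 66z − 66·115·114 ≤ 0 and hence z ≤ (1/2)[66 + √(4356 + 4·865260)] = (1/2)[66 + √3465396] ≈ (1/2)(66 + 1861.5574) = 963.7787.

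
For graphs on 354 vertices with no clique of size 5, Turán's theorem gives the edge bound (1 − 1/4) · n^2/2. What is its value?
Turán density bound = (3/4) · 354^2/2 = 93987/2 ≈ 46993.5

Turán's theorem: ex(n, K_{r+1}) is achieved by the complete r-partite Turán graph T(n, r) with parts as balanced as possible, and is at most (1 − 1/r) · n^2/2. For r = 4, n = 354: the density bound is (3/4) · 125316/2 = 93987/2 ≈ 46993.5. The integer-valued extremum is e(T(354, 4)) = 46993, which is strictly less than the density bound 93987/2 since 4 ∤ 354 (the parts of T(354, 4) cannot all be equal).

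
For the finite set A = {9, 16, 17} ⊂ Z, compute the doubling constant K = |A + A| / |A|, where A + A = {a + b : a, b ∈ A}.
K = |A + A| / |A| = 6/3 = 2

Enumerate A + A = {a + b : a, b ∈ A}. With |A| = 3, there are |A|^2 = 9 ordered sum pairs; collecting distinct values, A + A = {18, 25, 26, 32, 33, 34}, so |A + A| = 6. Thus K = 6/3 = 2. For comparison, the minimum possible |A + A| over all 3-element sets is 2·3 − 1 = 5 (so min K = 5/3), attained only by arithmetic progressions.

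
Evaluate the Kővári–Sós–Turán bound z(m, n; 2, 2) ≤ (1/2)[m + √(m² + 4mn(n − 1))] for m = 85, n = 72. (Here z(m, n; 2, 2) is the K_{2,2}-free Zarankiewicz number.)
z(85, 72; 2, 2) ≤ (1/2)[85 + √(85² + 4·85·72·71)] = (1/2)[85 + √1745305] = 703.05

Kővári–Sós–Turán: let r_1, ..., r_85 be the row sums and z = Σ r_i the total number of 1s. Each pair of columns can share at most one row with both entries 1 (else a 2×2 all-ones block appears), so Σ_i C(r_i, 2) ≤ C(72, 2) = 2556. By convexity Σ_i C(r_i, 2) ≥ 85·C(z/85, 2) = z(z − 85)/(2·85), giving z² − 85z − 85·72·71 ≤ 0 and hence z ≤ (1/2)[85 + √(7225 + 4·434520)] = (1/2)[85 + √1745305] ≈ (1/2)(85 + 1321.0999) = 703.05.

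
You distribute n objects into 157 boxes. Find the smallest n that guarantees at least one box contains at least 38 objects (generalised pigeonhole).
n = (38 − 1)·157 + 1 = 5810

By the generalised pigeonhole principle, to guarantee some box contains ≥ r objects we need more than (r − 1) · k objects total. Threshold: n = (r − 1) · k + 1. With r = 38 and k = 157: n = 37 · 157 + 1 = 5809 + 1 = 5810. For n = 5809 = 37 · 157, we can put exactly 37 objects in every box, avoiding 38 in any single one — so 5810 is tight.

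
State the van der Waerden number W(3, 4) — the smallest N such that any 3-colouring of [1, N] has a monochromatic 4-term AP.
W(3, 4) = 293

W(3, 4) = 293. The lower bound W(3, 4) > 292 comes from an explicit good 3-colouring of [1, 292]; the upper bound W(3, 4) ≤ 293 was verified by exhaustive search over 3-colourings of [1, 293].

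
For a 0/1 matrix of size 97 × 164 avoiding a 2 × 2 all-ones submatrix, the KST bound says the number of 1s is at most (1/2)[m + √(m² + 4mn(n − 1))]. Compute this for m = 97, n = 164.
z(97, 164; 2, 2) ≤ (1/2)[97 + √(97² + 4·97·164·163)] = (1/2)[97 + √10381425] = 1659.5109

Kővári–Sós–Turán: let r_1, ..., r_97 be the row sums and z = Σ r_i the total number of 1s. Each pair of columns can share at most one row with both entries 1 (else a 2×2 all-ones block appears), so Σ_i C(r_i, 2) ≤ C(164, 2) = 13366. By convexity Σ_i C(r_i, 2) ≥ 97·C(z/97, 2) = z(z − 97)/(2·97), giving z² − 97z − 97·164·163 ≤ 0 and hence z ≤ (1/2)[97 + √(9409 + 4·2593004)] = (1/2)[97 + √10381425] ≈ (1/2)(97 + 3222.0219) = 1659.5109.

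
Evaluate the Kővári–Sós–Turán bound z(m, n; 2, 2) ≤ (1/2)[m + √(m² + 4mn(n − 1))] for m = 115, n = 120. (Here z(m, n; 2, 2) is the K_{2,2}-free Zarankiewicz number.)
z(115, 120; 2, 2) ≤ (1/2)[115 + √(115² + 4·115·120·119)] = (1/2)[115 + √6582025] = 1340.2729

Kővári–Sós–Turán: let r_1, ..., r_115 be the row sums and z = Σ r_i the total number of 1s. Each pair of columns can share at most one row with both entries 1 (else a 2×2 all-ones block appears), so Σ_i C(r_i, 2) ≤ C(120, 2) = 7140. By convexity Σ_i C(r_i, 2) ≥ 115·C(z/115, 2) = z(z − 115)/(2·115), giving z² − 115z − 115·120·119 ≤ 0 and hence z ≤ (1/2)[115 + √(13225 + 4·1642200)] = (1/2)[115 + √6582025] ≈ (1/2)(115 + 2565.5458) = 1340.2729.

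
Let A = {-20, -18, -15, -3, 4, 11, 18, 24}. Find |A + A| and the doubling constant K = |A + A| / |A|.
K = |A + A| / |A| = 33/8

Enumerate A + A = {a + b : a, b ∈ A}. With |A| = 8, there are |A|^2 = 64 ordered sum pairs; collecting distinct values, A + A = {-40, -38, -36, -35, -33, -30, -23, -21, -18, -16, -14, -11, -9, -7, -6, -4, -2, 0, 1, 3, 4, 6, 8, 9, 15, 21, 22, 28, 29, 35, 36, 42, 48}, so |A + A| = 33. Thus K = 33/8. For comparison, the minimum possible |A + A| over all 8-element sets is 2·8 − 1 = 15 (so min K = 15/8), attained only by arithmetic progressions.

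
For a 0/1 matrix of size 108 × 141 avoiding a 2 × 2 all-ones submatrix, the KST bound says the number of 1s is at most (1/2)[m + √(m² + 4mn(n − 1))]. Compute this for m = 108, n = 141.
z(108, 141; 2, 2) ≤ (1/2)[108 + √(108² + 4·108·141·140)] = (1/2)[108 + √8539344] = 1515.1078

Kővári–Sós–Turán: let r_1, ..., r_108 be the row sums and z = Σ r_i the total number of 1s. Each pair of columns can share at most one row with both entries 1 (else a 2×2 all-ones block appears), so Σ_i C(r_i, 2) ≤ C(141, 2) = 9870. By convexity Σ_i C(r_i, 2) ≥ 108·C(z/108, 2) = z(z − 108)/(2·108), giving z² − 108z − 108·141·140 ≤ 0 and hence z ≤ (1/2)[108 + √(11664 + 4·2131920)] = (1/2)[108 + √8539344] ≈ (1/2)(108 + 2922.2156) = 1515.1078.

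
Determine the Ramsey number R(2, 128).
R(2, 128) = 128

R(2, k) = k for all k ≥ 2: in a 2-colouring of K_k, either some edge is red (a red K_2) or all edges are blue (a blue K_k). And K_{127} coloured all-blue has no blue K_128, so R(2, 128) > 127. Hence R(2, 128) = 128.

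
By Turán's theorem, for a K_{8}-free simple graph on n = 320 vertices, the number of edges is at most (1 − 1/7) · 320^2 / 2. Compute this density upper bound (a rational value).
Turán density bound = (6/7) · 320^2/2 = 307200/7 ≈ 43885.7143

Turán's theorem: ex(n, K_{r+1}) is achieved by the complete r-partite Turán graph T(n, r) with parts as balanced as possible, and is at most (1 − 1/r) · n^2/2. For r = 7, n = 320: the density bound is (6/7) · 102400/2 = 307200/7 ≈ 43885.7143. The integer-valued extremum is e(T(320, 7)) = 43885, which is strictly less than the density bound 307200/7 since 7 ∤ 320 (the parts of T(320, 7) cannot all be equal).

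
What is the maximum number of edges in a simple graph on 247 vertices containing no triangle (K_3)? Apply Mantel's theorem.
ex(247, K_3) = ⌊247^2/4⌋ = 15252

Mantel (1907): a triangle-free graph on n vertices has at most ⌊n^2/4⌋ edges, with equality for the complete bipartite graph K_{⌊n/2⌋, ⌈n/2⌉}. For n = 247: ⌊247^2/4⌋ = ⌊61009/4⌋ = 15252. The extremal graph is K_{123, 124}, which has 123·124 = 15252 edges.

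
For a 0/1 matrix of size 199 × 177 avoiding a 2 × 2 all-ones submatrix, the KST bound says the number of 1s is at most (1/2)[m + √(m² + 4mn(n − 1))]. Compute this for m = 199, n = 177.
z(199, 177; 2, 2) ≤ (1/2)[199 + √(199² + 4·199·177·176)] = (1/2)[199 + √24836593] = 2591.3163

Kővári–Sós–Turán: let r_1, ..., r_199 be the row sums and z = Σ r_i the total number of 1s. Each pair of columns can share at most one row with both entries 1 (else a 2×2 all-ones block appears), so Σ_i C(r_i, 2) ≤ C(177, 2) = 15576. By convexity Σ_i C(r_i, 2) ≥ 199·C(z/199, 2) = z(z − 199)/(2·199), giving z² − 199z − 199·177·176 ≤ 0 and hence z ≤ (1/2)[199 + √(39601 + 4·6199248)] = (1/2)[199 + √24836593] ≈ (1/2)(199 + 4983.6325) = 2591.3163.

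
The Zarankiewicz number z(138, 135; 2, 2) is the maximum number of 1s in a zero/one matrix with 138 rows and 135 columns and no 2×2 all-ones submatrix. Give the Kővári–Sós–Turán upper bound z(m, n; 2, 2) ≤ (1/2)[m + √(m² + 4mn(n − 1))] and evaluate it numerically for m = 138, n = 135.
z(138, 135; 2, 2) ≤ (1/2)[138 + √(138² + 4·138·135·134)] = (1/2)[138 + √10004724] = 1650.5123

Kővári–Sós–Turán: let r_1, ..., r_138 be the row sums and z = Σ r_i the total number of 1s. Each pair of columns can share at most one row with both entries 1 (else a 2×2 all-ones block appears), so Σ_i C(r_i, 2) ≤ C(135, 2) = 9045. By convexity Σ_i C(r_i, 2) ≥ 138·C(z/138, 2) = z(z − 138)/(2·138), giving z² − 138z − 138·135·134 ≤ 0 and hence z ≤ (1/2)[138 + √(19044 + 4·2496420)] = (1/2)[138 + √10004724] ≈ (1/2)(138 + 3163.0245) = 1650.5123.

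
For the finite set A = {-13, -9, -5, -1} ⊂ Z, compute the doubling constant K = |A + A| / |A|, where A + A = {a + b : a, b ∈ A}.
K = |A + A| / |A| = 7/4

Enumerate A + A = {a + b : a, b ∈ A}. With |A| = 4, there are |A|^2 = 16 ordered sum pairs; collecting distinct values, A + A = {-26, -22, -18, -14, -10, -6, -2}, so |A + A| = 7. Thus K = 7/4. Here |A + A| = 2|A| − 1 = 7, the minimum possible — so K = 7/4 is minimal, which holds iff A is an arithmetic progression.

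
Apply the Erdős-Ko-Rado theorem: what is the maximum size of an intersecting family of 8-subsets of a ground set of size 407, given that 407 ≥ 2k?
max |F| = C(406, 7) = 342505341313200

Erdős-Ko-Rado (1961): when n ≥ 2k, max |F| = C(n−1, k−1). The bound is attained by the star {A : i ∈ A} for any fixed i ∈ [n]. Here C(407−1, 8−1) = C(406, 7) = 342505341313200.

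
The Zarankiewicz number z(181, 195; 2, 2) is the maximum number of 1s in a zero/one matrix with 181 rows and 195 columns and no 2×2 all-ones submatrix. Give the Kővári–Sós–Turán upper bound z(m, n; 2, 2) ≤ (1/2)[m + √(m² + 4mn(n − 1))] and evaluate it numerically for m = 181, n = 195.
z(181, 195; 2, 2) ≤ (1/2)[181 + √(181² + 4·181·195·194)] = (1/2)[181 + √27421681] = 2708.7857

Kővári–Sós–Turán: let r_1, ..., r_181 be the row sums and z = Σ r_i the total number of 1s. Each pair of columns can share at most one row with both entries 1 (else a 2×2 all-ones block appears), so Σ_i C(r_i, 2) ≤ C(195, 2) = 18915. By convexity Σ_i C(r_i, 2) ≥ 181·C(z/181, 2) = z(z − 181)/(2·181), giving z² − 181z − 181·195·194 ≤ 0 and hence z ≤ (1/2)[181 + √(32761 + 4·6847230)] = (1/2)[181 + √27421681] ≈ (1/2)(181 + 5236.5715) = 2708.7857.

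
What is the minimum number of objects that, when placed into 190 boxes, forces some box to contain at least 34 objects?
n = (34 − 1)·190 + 1 = 6271

By the generalised pigeonhole principle, to guarantee some box contains ≥ r objects we need more than (r − 1) · k objects total. Threshold: n = (r − 1) · k + 1. With r = 34 and k = 190: n = 33 · 190 + 1 = 6270 + 1 = 6271. For n = 6270 = 33 · 190, we can put exactly 33 objects in every box, avoiding 34 in any single one — so 6271 is tight.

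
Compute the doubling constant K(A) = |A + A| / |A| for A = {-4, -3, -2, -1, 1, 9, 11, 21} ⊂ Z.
K = |A + A| / |A| = 25/8

Enumerate A + A = {a + b : a, b ∈ A}. With |A| = 8, there are |A|^2 = 64 ordered sum pairs; collecting distinct values, A + A = {-8, -7, -6, -5, -4, -3, -2, -1, 0, 2, 5, 6, 7, 8, 9, 10, 12, 17, 18, 19, 20, 22, 30, 32, 42}, so |A + A| = 25. Thus K = 25/8. For comparison, the minimum possible |A + A| over all 8-element sets is 2·8 − 1 = 15 (so min K = 15/8), attained only by arithmetic progressions.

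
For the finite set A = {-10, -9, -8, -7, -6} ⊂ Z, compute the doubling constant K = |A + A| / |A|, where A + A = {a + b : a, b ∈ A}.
K = |A + A| / |A| = 9/5

Enumerate A + A = {a + b : a, b ∈ A}. With |A| = 5, there are |A|^2 = 25 ordered sum pairs; collecting distinct values, A + A = {-20, -19, -18, -17, -16, -15, -14, -13, -12}, so |A + A| = 9. Thus K = 9/5. Here |A + A| = 2|A| − 1 = 9, the minimum possible — so K = 9/5 is minimal, which holds iff A is an arithmetic progression.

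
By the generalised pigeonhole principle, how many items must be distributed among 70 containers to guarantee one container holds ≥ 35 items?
n = (35 − 1)·70 + 1 = 2381

By the generalised pigeonhole principle, to guarantee some box contains ≥ r objects we need more than (r − 1) · k objects total. Threshold: n = (r − 1) · k + 1. With r = 35 and k = 70: n = 34 · 70 + 1 = 2380 + 1 = 2381. For n = 2380 = 34 · 70, we can put exactly 34 objects in every box, avoiding 35 in any single one — so 2381 is tight.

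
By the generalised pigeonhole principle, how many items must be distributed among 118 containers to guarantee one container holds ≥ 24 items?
n = (24 − 1)·118 + 1 = 2715

By the generalised pigeonhole principle, to guarantee some box contains ≥ r objects we need more than (r − 1) · k objects total. Threshold: n = (r − 1) · k + 1. With r = 24 and k = 118: n = 23 · 118 + 1 = 2714 + 1 = 2715. For n = 2714 = 23 · 118, we can put exactly 23 objects in every box, avoiding 24 in any single one — so 2715 is tight.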